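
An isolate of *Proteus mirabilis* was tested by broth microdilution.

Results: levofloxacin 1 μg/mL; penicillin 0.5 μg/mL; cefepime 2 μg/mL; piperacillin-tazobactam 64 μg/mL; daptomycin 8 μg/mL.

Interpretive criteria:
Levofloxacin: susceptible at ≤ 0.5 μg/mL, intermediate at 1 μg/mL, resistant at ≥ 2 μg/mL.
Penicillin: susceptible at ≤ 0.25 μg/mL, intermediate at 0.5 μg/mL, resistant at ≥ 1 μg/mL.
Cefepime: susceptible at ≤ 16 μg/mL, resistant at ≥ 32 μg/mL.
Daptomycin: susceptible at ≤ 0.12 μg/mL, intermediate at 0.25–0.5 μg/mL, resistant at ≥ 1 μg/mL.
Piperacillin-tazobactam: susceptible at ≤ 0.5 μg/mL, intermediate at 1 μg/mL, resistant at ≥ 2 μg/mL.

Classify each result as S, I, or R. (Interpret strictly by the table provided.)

I, I, S, R, R

Levofloxacin 1 μg/mL: = 1 μg/mL — I
Penicillin (0.5 μg/mL) = 0.5 μg/mL ⇒ I
Cefepime (2 μg/mL) ≤ 16 μg/mL → susceptible
Piperacillin-tazobactam: 64 μg/mL is ≥ 2 μg/mL — R
Daptomycin 8 μg/mL: ≥ 1 μg/mL → Resistant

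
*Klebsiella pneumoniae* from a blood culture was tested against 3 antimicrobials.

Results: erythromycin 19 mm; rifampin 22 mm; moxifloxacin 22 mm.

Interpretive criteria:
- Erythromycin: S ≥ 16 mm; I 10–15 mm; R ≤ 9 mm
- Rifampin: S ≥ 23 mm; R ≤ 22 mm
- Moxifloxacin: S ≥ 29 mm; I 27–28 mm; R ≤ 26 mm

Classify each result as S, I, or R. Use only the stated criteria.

S, R, R

Erythromycin (19 mm) ≥ 16 mm — Susceptible
Rifampin: 22 mm is ≤ 22 mm — resistant
Moxifloxacin 22 mm: ≤ 26 mm ⇒ R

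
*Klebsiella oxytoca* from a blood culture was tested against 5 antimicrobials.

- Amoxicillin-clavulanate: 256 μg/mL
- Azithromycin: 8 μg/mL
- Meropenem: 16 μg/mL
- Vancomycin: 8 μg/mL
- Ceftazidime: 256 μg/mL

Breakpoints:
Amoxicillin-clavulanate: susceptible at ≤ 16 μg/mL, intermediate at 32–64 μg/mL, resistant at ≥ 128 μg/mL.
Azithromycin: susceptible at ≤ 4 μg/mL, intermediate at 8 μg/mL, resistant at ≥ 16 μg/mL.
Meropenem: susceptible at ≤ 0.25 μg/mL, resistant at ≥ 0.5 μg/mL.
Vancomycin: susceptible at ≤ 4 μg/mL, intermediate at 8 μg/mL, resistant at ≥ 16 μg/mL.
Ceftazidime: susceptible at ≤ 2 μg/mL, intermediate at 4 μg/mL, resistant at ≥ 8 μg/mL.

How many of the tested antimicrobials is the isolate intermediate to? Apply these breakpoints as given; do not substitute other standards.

Amoxicillin-clavulanate: 256 μg/mL is ≥ 128 μg/mL → resistant
Azithromycin: 8 μg/mL is = 8 μg/mL — Intermediate
Meropenem: 16 μg/mL is ≥ 0.5 μg/mL — R
Vancomycin: 8 μg/mL is = 8 μg/mL — I
Ceftazidime (256 μg/mL) ≥ 8 μg/mL ⇒ resistant
Intermediate: 2

2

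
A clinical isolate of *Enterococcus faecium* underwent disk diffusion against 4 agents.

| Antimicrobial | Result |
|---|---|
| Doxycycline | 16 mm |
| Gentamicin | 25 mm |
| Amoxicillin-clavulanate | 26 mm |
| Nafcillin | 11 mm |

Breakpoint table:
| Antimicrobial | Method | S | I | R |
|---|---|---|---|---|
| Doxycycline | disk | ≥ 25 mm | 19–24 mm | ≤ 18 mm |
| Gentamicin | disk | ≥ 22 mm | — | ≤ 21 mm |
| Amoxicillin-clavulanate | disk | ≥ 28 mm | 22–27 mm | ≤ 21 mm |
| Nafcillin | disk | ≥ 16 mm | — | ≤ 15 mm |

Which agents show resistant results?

Doxycycline: 16 mm is ≤ 18 mm ⇒ resistant
Gentamicin 25 mm: ≥ 22 mm → susceptible
Amoxicillin-clavulanate 26 mm: in 22–27 mm → Intermediate
Nafcillin: 11 mm is ≤ 15 mm ⇒ resistant

doxycycline, nafcillin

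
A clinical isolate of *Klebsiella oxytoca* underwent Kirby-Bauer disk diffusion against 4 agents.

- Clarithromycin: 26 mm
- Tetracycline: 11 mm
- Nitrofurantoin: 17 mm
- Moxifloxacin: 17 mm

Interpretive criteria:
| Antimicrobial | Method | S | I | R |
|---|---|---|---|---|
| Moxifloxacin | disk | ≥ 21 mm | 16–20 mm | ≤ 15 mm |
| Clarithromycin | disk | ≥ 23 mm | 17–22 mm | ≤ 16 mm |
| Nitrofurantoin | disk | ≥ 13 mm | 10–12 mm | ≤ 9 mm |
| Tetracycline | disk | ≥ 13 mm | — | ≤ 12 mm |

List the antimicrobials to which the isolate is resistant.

Clarithromycin 26 mm: ≥ 23 mm ⇒ susceptible
Tetracycline 11 mm: ≤ 12 mm — R
Nitrofurantoin 17 mm: ≥ 13 mm — S
Moxifloxacin (17 mm) in 16–20 mm — I

tetracycline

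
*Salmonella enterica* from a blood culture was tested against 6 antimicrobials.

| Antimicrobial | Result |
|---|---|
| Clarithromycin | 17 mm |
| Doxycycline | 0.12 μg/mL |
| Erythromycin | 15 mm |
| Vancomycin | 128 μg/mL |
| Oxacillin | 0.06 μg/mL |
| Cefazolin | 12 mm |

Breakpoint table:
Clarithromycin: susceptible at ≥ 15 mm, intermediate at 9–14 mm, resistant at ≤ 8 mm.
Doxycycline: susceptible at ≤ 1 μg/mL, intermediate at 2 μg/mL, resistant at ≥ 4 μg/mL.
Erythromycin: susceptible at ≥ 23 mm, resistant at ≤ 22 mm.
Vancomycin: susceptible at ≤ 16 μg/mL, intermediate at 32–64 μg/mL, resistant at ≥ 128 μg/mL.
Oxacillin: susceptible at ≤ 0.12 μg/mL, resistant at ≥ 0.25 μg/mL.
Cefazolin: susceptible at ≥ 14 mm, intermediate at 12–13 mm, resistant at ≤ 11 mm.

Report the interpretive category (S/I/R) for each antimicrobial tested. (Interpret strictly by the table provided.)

Clarithromycin: 17 mm is ≥ 15 mm → Susceptible
Doxycycline (0.12 μg/mL) ≤ 1 μg/mL — Susceptible
Erythromycin 15 mm: ≤ 22 mm → Resistant
Vancomycin 128 μg/mL: ≥ 128 μg/mL → R
Oxacillin (0.06 μg/mL) ≤ 0.12 μg/mL ⇒ Susceptible
Cefazolin (12 mm) in 12–13 mm ⇒ I

S, S, R, R, S, I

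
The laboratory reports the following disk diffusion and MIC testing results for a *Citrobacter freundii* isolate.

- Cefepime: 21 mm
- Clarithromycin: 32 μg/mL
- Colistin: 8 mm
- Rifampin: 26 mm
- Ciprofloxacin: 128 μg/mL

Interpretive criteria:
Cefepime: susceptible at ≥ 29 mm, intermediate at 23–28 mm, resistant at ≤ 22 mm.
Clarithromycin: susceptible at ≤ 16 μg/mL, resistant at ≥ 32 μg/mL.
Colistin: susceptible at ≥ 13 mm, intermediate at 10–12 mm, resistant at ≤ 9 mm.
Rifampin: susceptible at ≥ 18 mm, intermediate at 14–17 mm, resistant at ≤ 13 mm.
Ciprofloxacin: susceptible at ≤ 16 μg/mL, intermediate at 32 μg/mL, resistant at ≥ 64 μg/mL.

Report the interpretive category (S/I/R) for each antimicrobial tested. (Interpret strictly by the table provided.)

Cefepime 21 mm: ≤ 22 mm ⇒ R
Clarithromycin: 32 μg/mL is ≥ 32 μg/mL — R
Colistin 8 mm: ≤ 9 mm — R
Rifampin (26 mm) ≥ 18 mm → Susceptible
Ciprofloxacin (128 μg/mL) ≥ 64 μg/mL — Resistant

R, R, R, S, R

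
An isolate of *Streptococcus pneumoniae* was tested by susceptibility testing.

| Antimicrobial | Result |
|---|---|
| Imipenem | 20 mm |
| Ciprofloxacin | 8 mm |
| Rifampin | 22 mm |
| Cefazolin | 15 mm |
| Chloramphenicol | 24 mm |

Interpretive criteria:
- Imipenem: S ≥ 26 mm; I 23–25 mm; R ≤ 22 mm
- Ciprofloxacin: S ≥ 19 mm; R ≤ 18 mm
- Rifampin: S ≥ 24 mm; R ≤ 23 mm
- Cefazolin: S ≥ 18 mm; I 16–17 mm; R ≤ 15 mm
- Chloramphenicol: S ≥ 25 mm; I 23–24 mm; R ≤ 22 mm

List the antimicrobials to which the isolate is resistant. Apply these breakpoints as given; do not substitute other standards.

Imipenem 20 mm: ≤ 22 mm — Resistant
Ciprofloxacin (8 mm) ≤ 18 mm → R
Rifampin 22 mm: ≤ 23 mm — Resistant
Cefazolin (15 mm) ≤ 15 mm — R
Chloramphenicol (24 mm) in 23–24 mm → I

imipenem, ciprofloxacin, rifampin, cefazolin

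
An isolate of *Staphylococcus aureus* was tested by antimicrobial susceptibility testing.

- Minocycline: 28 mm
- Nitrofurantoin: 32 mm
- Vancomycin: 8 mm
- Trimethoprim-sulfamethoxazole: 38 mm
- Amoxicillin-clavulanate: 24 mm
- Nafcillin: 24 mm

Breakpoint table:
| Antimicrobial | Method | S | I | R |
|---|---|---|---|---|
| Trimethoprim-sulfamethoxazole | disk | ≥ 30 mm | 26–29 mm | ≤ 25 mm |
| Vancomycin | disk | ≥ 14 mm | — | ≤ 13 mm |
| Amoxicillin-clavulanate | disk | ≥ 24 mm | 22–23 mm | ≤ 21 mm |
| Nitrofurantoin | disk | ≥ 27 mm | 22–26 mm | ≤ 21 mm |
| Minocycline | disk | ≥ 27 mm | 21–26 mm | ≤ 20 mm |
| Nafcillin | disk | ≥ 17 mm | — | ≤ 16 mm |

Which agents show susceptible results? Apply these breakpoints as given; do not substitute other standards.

Minocycline 28 mm: ≥ 27 mm → Susceptible
Nitrofurantoin 32 mm: ≥ 27 mm ⇒ Susceptible
Vancomycin 8 mm: ≤ 13 mm ⇒ R
Trimethoprim-sulfamethoxazole: 38 mm is ≥ 30 mm — Susceptible
Amoxicillin-clavulanate 24 mm: ≥ 24 mm — S
Nafcillin 24 mm: ≥ 17 mm — susceptible

minocycline, nitrofurantoin, trimethoprim-sulfamethoxazole, amoxicillin-clavulanate, nafcillin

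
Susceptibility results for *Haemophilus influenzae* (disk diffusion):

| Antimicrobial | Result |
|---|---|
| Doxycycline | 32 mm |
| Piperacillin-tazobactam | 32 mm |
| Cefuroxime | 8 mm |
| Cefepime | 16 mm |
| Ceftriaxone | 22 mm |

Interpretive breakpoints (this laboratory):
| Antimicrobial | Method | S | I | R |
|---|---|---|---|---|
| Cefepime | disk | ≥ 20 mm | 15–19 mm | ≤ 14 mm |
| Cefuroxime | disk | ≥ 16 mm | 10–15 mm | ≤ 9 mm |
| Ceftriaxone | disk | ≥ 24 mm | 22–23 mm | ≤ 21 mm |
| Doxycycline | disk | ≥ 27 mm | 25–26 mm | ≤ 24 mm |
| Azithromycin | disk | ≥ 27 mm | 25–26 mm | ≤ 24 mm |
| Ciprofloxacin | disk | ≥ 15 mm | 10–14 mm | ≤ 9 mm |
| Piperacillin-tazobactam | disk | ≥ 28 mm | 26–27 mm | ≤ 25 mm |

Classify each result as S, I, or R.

Doxycycline (32 mm) ≥ 27 mm → susceptible
Piperacillin-tazobactam (32 mm) ≥ 28 mm ⇒ S
Cefuroxime: 8 mm is ≤ 9 mm → R
Cefepime 16 mm: in 15–19 mm ⇒ I
Ceftriaxone 22 mm: in 22–23 mm → Intermediate

S, S, R, I, I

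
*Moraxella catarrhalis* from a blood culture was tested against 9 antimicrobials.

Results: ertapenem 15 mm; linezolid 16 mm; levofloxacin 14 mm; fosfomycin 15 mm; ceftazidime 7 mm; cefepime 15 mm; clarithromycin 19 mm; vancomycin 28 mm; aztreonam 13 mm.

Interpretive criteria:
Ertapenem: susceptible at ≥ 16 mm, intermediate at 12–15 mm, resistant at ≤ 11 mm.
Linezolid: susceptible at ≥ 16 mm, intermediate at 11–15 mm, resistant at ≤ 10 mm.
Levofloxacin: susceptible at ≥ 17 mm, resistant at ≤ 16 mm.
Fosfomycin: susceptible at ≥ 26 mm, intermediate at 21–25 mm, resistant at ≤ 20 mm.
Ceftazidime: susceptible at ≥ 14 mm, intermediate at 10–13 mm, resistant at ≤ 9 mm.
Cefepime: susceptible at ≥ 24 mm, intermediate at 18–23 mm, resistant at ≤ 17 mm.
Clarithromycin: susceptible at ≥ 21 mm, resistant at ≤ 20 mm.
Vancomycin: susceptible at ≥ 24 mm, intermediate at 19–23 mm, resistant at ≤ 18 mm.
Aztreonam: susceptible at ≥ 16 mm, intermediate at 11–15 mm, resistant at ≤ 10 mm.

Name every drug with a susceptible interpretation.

Ertapenem: 15 mm is in 12–15 mm — intermediate
Linezolid (16 mm) ≥ 16 mm → S
Levofloxacin 14 mm: ≤ 16 mm — resistant
Fosfomycin 15 mm: ≤ 20 mm → R
Ceftazidime 7 mm: ≤ 9 mm ⇒ R
Cefepime: 15 mm is ≤ 17 mm → resistant
Clarithromycin: 19 mm is ≤ 20 mm → resistant
Vancomycin 28 mm: ≥ 24 mm — susceptible
Aztreonam (13 mm) in 11–15 mm → intermediate

linezolid, vancomycin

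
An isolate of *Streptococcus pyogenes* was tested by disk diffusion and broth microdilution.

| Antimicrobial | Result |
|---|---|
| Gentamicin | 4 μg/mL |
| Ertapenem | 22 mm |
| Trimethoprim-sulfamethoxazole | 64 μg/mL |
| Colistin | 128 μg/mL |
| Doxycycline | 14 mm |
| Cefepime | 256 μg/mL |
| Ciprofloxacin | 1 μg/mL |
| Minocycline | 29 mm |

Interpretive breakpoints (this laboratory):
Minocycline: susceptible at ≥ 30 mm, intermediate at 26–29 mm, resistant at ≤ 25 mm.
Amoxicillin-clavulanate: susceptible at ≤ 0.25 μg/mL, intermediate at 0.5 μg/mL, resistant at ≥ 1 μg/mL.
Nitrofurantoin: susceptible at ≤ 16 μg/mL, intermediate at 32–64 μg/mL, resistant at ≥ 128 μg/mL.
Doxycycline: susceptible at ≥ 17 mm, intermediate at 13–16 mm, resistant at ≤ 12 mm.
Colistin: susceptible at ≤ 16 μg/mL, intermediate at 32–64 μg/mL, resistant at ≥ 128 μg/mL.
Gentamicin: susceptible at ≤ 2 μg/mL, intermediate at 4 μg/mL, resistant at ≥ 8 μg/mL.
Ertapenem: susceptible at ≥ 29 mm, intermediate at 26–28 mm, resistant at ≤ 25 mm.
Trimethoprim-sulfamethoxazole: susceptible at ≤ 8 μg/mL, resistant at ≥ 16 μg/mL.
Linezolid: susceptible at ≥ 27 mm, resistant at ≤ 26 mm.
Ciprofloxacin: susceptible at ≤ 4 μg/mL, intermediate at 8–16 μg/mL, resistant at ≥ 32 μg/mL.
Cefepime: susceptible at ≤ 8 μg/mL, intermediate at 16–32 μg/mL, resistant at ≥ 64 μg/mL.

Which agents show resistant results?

Gentamicin (4 μg/mL) = 4 μg/mL → Intermediate
Ertapenem 22 mm: ≤ 25 mm — Resistant
Trimethoprim-sulfamethoxazole (64 μg/mL) ≥ 16 μg/mL ⇒ R
Colistin 128 μg/mL: ≥ 128 μg/mL ⇒ Resistant
Doxycycline: 14 mm is in 13–16 mm ⇒ I
Cefepime 256 μg/mL: ≥ 64 μg/mL — Resistant
Ciprofloxacin (1 μg/mL) ≤ 4 μg/mL — S
Minocycline 29 mm: in 26–29 mm ⇒ intermediate

ertapenem, trimethoprim-sulfamethoxazole, colistin, cefepime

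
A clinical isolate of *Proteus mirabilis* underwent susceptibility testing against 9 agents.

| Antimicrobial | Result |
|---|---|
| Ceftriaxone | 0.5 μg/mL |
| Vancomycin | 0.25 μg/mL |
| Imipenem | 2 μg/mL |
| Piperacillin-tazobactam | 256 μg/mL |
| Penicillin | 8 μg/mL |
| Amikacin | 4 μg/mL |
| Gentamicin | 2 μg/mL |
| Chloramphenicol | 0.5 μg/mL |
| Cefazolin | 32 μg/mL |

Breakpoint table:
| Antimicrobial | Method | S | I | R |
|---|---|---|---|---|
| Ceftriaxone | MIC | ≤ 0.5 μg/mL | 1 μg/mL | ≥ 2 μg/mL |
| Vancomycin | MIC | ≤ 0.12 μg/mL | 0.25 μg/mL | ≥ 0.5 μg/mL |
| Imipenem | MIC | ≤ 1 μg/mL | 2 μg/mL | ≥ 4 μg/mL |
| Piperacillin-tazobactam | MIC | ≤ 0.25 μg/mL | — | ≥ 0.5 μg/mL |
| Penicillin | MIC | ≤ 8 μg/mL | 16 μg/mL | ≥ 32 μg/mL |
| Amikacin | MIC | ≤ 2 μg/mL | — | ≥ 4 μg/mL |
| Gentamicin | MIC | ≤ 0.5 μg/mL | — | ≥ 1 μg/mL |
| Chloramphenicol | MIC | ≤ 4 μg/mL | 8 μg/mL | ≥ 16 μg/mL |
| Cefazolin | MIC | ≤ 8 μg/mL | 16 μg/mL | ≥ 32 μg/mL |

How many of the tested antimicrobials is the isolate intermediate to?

2

Ceftriaxone 0.5 μg/mL: ≤ 0.5 μg/mL ⇒ susceptible
Vancomycin: 0.25 μg/mL is = 0.25 μg/mL — I
Imipenem (2 μg/mL) = 2 μg/mL — intermediate
Piperacillin-tazobactam: 256 μg/mL is ≥ 0.5 μg/mL — R
Penicillin (8 μg/mL) ≤ 8 μg/mL → S
Amikacin: 4 μg/mL is ≥ 4 μg/mL — Resistant
Gentamicin 2 μg/mL: ≥ 1 μg/mL — R
Chloramphenicol 0.5 μg/mL: ≤ 4 μg/mL — susceptible
Cefazolin 32 μg/mL: ≥ 32 μg/mL ⇒ resistant
Intermediate: 2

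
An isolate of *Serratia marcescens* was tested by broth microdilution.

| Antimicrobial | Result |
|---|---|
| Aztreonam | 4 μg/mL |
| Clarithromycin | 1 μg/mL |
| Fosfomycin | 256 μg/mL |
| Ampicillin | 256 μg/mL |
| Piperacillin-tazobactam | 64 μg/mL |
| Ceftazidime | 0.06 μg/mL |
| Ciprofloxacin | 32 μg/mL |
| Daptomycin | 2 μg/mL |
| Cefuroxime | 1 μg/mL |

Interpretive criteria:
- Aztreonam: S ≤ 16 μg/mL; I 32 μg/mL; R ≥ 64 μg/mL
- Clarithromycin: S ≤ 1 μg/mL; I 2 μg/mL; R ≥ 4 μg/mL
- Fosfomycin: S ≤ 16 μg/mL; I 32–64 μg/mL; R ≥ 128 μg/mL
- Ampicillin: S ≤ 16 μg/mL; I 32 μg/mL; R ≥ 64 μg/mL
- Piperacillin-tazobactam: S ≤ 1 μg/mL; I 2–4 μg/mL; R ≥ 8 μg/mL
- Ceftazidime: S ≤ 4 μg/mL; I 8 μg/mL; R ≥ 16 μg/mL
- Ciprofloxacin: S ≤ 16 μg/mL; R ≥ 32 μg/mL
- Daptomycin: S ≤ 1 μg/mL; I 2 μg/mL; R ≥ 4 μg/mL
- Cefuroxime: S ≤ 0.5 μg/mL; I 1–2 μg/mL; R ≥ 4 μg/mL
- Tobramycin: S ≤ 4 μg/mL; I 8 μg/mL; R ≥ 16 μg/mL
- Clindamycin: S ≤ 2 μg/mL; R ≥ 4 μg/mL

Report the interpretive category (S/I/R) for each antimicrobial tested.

Aztreonam 4 μg/mL: ≤ 16 μg/mL ⇒ S
Clarithromycin: 1 μg/mL is ≤ 1 μg/mL ⇒ S
Fosfomycin: 256 μg/mL is ≥ 128 μg/mL → resistant
Ampicillin 256 μg/mL: ≥ 64 μg/mL ⇒ resistant
Piperacillin-tazobactam (64 μg/mL) ≥ 8 μg/mL → Resistant
Ceftazidime 0.06 μg/mL: ≤ 4 μg/mL ⇒ S
Ciprofloxacin 32 μg/mL: ≥ 32 μg/mL — R
Daptomycin (2 μg/mL) = 2 μg/mL — Intermediate
Cefuroxime 1 μg/mL: in 1–2 μg/mL — I

S, S, R, R, R, S, R, I, I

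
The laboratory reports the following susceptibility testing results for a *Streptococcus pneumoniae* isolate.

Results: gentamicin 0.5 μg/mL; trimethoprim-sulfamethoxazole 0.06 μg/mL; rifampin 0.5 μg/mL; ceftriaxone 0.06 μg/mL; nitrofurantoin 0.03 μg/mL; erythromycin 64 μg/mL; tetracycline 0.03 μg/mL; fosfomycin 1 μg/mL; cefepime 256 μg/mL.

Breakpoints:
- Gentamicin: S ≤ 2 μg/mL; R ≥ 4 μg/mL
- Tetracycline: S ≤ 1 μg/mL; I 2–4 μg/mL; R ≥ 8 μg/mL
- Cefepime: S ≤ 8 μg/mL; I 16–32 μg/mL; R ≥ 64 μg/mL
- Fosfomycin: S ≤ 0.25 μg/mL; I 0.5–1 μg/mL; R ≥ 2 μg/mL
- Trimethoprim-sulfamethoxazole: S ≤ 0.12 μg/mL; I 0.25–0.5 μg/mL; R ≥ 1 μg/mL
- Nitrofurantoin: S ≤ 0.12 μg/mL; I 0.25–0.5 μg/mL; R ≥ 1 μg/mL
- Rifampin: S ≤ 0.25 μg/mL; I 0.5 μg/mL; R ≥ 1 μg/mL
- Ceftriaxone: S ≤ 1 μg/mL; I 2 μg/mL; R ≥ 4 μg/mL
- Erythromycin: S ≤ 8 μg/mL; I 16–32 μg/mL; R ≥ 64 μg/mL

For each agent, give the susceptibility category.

S, S, I, S, S, R, S, I, R

Gentamicin: 0.5 μg/mL is ≤ 2 μg/mL → susceptible
Trimethoprim-sulfamethoxazole 0.06 μg/mL: ≤ 0.12 μg/mL ⇒ S
Rifampin 0.5 μg/mL: = 0.5 μg/mL — I
Ceftriaxone: 0.06 μg/mL is ≤ 1 μg/mL — susceptible
Nitrofurantoin: 0.03 μg/mL is ≤ 0.12 μg/mL → susceptible
Erythromycin 64 μg/mL: ≥ 64 μg/mL — Resistant
Tetracycline: 0.03 μg/mL is ≤ 1 μg/mL ⇒ Susceptible
Fosfomycin (1 μg/mL) in 0.5–1 μg/mL — intermediate
Cefepime: 256 μg/mL is ≥ 64 μg/mL → Resistant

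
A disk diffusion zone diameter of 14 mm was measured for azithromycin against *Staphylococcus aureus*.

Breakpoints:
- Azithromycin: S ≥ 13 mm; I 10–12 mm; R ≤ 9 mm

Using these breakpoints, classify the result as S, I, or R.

Azithromycin 14 mm: ≥ 13 mm — Susceptible

Susceptible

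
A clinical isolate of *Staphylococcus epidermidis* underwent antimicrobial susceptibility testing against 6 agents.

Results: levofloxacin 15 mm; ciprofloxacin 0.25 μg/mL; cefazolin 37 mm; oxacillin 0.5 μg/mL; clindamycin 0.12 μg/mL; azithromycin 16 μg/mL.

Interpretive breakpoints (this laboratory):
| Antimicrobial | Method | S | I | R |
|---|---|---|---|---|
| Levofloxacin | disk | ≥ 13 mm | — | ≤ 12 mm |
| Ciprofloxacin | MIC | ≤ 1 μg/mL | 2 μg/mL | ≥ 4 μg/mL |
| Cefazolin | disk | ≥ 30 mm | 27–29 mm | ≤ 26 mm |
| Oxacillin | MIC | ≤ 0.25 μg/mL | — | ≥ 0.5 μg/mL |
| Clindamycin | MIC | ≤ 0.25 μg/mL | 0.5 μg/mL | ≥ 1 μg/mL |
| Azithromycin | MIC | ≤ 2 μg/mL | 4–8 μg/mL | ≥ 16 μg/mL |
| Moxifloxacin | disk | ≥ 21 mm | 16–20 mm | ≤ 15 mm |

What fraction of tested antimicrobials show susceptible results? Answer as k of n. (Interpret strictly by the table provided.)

4 of 6

Levofloxacin: 15 mm is ≥ 13 mm ⇒ Susceptible
Ciprofloxacin 0.25 μg/mL: ≤ 1 μg/mL — susceptible
Cefazolin: 37 mm is ≥ 30 mm → Susceptible
Oxacillin (0.5 μg/mL) ≥ 0.5 μg/mL ⇒ Resistant
Clindamycin: 0.12 μg/mL is ≤ 0.25 μg/mL ⇒ S
Azithromycin: 16 μg/mL is ≥ 16 μg/mL → R
Susceptible: 4/6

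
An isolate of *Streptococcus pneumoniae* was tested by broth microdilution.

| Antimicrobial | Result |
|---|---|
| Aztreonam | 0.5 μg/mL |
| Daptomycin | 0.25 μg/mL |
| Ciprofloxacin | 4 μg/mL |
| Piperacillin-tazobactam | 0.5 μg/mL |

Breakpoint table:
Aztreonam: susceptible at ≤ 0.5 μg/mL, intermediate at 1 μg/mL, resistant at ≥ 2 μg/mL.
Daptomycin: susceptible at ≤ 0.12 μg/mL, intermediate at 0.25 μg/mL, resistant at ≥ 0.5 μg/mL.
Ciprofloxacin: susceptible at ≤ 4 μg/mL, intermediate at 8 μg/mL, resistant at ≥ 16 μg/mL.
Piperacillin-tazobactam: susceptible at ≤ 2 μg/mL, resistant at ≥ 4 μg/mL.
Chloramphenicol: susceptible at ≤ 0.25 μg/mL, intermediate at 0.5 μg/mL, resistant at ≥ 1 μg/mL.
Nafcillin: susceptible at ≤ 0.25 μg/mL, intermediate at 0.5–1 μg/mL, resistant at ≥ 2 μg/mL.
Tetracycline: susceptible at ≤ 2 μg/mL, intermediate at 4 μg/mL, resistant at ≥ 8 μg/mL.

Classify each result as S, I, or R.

S, I, S, S

Aztreonam: 0.5 μg/mL is ≤ 0.5 μg/mL — Susceptible
Daptomycin: 0.25 μg/mL is = 0.25 μg/mL → Intermediate
Ciprofloxacin: 4 μg/mL is ≤ 4 μg/mL ⇒ susceptible
Piperacillin-tazobactam: 0.5 μg/mL is ≤ 2 μg/mL — S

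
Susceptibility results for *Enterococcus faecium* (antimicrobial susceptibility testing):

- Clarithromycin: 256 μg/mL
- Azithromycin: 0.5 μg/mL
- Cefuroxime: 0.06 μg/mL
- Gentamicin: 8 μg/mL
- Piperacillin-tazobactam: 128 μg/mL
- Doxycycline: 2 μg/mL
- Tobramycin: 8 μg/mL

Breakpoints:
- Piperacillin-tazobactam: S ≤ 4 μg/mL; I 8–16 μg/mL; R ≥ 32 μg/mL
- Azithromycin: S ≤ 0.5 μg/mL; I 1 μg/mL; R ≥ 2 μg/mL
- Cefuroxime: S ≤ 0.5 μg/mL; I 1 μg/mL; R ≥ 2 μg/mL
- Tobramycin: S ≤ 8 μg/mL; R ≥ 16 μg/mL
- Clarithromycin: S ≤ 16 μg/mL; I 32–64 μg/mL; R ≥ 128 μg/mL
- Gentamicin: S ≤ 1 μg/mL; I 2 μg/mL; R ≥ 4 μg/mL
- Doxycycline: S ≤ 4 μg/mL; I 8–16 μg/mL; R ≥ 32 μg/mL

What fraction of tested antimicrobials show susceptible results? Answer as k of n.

4 of 7

Clarithromycin (256 μg/mL) ≥ 128 μg/mL — Resistant
Azithromycin 0.5 μg/mL: ≤ 0.5 μg/mL → Susceptible
Cefuroxime 0.06 μg/mL: ≤ 0.5 μg/mL → susceptible
Gentamicin: 8 μg/mL is ≥ 4 μg/mL → resistant
Piperacillin-tazobactam: 128 μg/mL is ≥ 32 μg/mL ⇒ Resistant
Doxycycline 2 μg/mL: ≤ 4 μg/mL ⇒ Susceptible
Tobramycin: 8 μg/mL is ≤ 8 μg/mL ⇒ Susceptible
Susceptible: 4/7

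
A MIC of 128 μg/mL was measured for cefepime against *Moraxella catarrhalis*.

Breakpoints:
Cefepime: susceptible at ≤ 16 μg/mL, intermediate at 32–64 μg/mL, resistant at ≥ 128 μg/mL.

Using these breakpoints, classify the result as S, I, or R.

Cefepime (128 μg/mL) ≥ 128 μg/mL ⇒ resistant

R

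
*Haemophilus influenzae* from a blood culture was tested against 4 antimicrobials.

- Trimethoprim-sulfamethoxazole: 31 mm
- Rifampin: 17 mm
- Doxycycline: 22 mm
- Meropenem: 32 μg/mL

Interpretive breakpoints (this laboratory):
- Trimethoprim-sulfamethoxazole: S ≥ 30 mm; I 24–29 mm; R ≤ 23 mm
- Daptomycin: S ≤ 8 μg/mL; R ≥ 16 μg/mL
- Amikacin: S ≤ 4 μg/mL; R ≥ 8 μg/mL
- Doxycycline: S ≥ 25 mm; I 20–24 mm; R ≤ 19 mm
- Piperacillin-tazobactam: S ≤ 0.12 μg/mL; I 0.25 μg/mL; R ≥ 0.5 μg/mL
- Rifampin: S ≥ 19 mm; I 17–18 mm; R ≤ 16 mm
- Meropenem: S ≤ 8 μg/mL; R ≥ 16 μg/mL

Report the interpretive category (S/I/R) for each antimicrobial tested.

Trimethoprim-sulfamethoxazole 31 mm: ≥ 30 mm ⇒ susceptible
Rifampin (17 mm) in 17–18 mm ⇒ I
Doxycycline: 22 mm is in 20–24 mm ⇒ intermediate
Meropenem 32 μg/mL: ≥ 16 μg/mL — R

S, I, I, R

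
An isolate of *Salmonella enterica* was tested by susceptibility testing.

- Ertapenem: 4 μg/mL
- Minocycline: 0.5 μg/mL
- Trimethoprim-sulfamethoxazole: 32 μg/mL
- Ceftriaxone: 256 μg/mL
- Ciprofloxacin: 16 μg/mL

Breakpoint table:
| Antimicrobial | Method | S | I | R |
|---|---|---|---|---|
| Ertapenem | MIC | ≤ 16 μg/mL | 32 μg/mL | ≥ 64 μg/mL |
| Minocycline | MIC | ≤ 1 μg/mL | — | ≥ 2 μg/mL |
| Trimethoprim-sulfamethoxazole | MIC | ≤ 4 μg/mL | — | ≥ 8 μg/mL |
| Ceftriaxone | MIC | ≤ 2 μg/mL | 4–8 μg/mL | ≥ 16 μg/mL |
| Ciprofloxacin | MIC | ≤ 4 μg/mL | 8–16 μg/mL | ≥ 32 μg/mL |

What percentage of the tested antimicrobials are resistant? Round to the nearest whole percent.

Ertapenem (4 μg/mL) ≤ 16 μg/mL — S
Minocycline 0.5 μg/mL: ≤ 1 μg/mL → S
Trimethoprim-sulfamethoxazole: 32 μg/mL is ≥ 8 μg/mL → Resistant
Ceftriaxone (256 μg/mL) ≥ 16 μg/mL ⇒ resistant
Ciprofloxacin 16 μg/mL: in 8–16 μg/mL ⇒ Intermediate
Resistant: 2/5

40%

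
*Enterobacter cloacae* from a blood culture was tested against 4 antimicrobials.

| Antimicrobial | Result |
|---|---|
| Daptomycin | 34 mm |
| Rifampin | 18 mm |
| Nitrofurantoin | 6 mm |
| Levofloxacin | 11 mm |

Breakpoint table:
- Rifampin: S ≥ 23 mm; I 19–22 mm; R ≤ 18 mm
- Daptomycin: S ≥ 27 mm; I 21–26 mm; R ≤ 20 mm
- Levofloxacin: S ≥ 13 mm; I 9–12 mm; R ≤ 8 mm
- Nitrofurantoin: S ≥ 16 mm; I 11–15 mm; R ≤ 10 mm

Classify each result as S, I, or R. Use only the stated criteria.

Daptomycin (34 mm) ≥ 27 mm — susceptible
Rifampin: 18 mm is ≤ 18 mm ⇒ resistant
Nitrofurantoin 6 mm: ≤ 10 mm — R
Levofloxacin: 11 mm is in 9–12 mm → intermediate

S, R, R, I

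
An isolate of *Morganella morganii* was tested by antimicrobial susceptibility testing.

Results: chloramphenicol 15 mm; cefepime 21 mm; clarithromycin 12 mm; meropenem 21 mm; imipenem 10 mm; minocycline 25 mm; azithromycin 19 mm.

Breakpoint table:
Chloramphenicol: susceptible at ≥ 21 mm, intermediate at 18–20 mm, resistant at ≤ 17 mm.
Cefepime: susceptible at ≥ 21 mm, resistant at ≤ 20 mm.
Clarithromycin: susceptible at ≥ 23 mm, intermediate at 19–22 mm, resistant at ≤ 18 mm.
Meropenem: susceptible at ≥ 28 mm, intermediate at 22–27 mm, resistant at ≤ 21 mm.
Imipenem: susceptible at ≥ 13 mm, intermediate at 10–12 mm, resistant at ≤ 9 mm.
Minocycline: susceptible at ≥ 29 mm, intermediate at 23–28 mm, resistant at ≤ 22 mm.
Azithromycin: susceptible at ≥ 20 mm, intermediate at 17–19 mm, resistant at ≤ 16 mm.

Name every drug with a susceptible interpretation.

Chloramphenicol: 15 mm is ≤ 17 mm → resistant
Cefepime 21 mm: ≥ 21 mm — Susceptible
Clarithromycin: 12 mm is ≤ 18 mm → resistant
Meropenem 21 mm: ≤ 21 mm ⇒ Resistant
Imipenem: 10 mm is in 10–12 mm → intermediate
Minocycline (25 mm) in 23–28 mm ⇒ Intermediate
Azithromycin 19 mm: in 17–19 mm → Intermediate

cefepime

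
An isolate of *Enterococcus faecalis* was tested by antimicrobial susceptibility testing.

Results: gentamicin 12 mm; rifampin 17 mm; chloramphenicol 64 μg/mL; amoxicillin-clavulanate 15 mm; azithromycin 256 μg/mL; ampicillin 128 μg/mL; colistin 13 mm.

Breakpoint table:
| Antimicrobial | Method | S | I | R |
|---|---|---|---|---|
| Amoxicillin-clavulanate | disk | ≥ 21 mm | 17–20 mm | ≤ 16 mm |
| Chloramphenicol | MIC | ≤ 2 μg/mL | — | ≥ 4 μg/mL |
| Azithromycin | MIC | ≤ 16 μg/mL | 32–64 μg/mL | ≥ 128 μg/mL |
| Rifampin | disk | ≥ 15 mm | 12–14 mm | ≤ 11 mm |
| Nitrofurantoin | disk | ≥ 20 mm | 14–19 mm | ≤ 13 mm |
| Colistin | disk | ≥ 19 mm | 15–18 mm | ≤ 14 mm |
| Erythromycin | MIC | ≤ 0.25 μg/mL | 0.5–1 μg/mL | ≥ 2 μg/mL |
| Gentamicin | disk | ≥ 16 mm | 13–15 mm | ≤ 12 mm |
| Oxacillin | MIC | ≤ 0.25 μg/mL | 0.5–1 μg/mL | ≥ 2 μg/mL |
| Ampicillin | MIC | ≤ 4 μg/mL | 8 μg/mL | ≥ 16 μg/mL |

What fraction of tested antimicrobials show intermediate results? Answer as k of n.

Gentamicin (12 mm) ≤ 12 mm ⇒ R
Rifampin (17 mm) ≥ 15 mm — S
Chloramphenicol 64 μg/mL: ≥ 4 μg/mL → Resistant
Amoxicillin-clavulanate: 15 mm is ≤ 16 mm ⇒ Resistant
Azithromycin 256 μg/mL: ≥ 128 μg/mL ⇒ resistant
Ampicillin (128 μg/mL) ≥ 16 μg/mL — R
Colistin 13 mm: ≤ 14 mm → Resistant
Intermediate: 0/7

0 of 7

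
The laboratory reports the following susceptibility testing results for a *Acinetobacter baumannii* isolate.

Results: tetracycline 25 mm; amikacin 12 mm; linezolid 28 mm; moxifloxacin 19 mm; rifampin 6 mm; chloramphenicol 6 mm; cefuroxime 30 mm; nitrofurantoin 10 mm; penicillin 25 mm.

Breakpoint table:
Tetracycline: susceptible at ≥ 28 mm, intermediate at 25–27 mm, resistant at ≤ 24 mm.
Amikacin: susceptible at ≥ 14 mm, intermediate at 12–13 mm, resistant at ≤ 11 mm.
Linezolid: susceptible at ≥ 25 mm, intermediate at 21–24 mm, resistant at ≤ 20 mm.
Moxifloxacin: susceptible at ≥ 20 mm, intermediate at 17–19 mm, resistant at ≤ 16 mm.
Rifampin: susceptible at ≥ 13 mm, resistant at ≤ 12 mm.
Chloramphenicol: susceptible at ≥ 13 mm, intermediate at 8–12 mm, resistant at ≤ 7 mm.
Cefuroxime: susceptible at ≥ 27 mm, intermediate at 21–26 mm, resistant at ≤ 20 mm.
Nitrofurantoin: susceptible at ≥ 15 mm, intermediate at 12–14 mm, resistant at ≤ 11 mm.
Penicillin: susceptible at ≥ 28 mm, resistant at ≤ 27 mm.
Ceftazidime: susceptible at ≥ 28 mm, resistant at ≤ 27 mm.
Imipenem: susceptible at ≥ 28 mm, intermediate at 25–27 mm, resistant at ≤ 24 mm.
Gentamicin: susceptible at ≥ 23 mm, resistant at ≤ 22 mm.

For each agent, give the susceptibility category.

Tetracycline (25 mm) in 25–27 mm ⇒ intermediate
Amikacin 12 mm: in 12–13 mm — Intermediate
Linezolid (28 mm) ≥ 25 mm — susceptible
Moxifloxacin (19 mm) in 17–19 mm ⇒ intermediate
Rifampin 6 mm: ≤ 12 mm ⇒ R
Chloramphenicol 6 mm: ≤ 7 mm — Resistant
Cefuroxime 30 mm: ≥ 27 mm ⇒ S
Nitrofurantoin: 10 mm is ≤ 11 mm → Resistant
Penicillin 25 mm: ≤ 27 mm ⇒ Resistant

I, I, S, I, R, R, S, R, R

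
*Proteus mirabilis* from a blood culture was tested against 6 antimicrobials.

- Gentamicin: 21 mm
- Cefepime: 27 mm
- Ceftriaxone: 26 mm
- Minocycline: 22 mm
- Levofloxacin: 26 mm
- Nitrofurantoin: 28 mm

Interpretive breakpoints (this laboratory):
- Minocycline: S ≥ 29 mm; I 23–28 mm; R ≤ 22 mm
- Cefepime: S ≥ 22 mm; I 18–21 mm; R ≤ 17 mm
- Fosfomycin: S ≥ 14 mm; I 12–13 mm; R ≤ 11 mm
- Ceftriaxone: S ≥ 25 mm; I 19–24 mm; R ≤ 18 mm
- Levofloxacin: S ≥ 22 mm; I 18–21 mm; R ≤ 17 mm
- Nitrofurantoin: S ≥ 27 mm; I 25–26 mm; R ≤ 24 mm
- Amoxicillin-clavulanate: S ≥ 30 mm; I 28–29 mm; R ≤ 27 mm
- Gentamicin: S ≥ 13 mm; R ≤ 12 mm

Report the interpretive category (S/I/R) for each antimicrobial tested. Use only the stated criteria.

S, S, S, R, S, S

Gentamicin: 21 mm is ≥ 13 mm → S
Cefepime 27 mm: ≥ 22 mm → Susceptible
Ceftriaxone (26 mm) ≥ 25 mm ⇒ susceptible
Minocycline 22 mm: ≤ 22 mm ⇒ Resistant
Levofloxacin: 26 mm is ≥ 22 mm — S
Nitrofurantoin: 28 mm is ≥ 27 mm → S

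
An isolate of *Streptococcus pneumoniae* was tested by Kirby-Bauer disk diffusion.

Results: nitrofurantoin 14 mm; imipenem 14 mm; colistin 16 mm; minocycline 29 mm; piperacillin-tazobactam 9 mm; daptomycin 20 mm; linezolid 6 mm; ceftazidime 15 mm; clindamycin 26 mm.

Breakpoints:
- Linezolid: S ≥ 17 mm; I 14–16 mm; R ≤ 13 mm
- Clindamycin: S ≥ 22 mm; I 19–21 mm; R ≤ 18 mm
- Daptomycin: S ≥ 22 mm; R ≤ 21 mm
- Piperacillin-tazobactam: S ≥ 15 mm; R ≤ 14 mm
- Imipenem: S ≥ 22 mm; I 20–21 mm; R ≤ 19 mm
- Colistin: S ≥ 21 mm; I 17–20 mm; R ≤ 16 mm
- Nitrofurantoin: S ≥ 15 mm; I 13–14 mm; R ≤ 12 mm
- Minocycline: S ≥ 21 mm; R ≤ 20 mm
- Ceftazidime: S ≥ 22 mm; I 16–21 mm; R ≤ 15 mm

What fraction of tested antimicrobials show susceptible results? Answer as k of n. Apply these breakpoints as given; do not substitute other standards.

2 of 9

Nitrofurantoin 14 mm: in 13–14 mm ⇒ I
Imipenem 14 mm: ≤ 19 mm ⇒ resistant
Colistin (16 mm) ≤ 16 mm — R
Minocycline: 29 mm is ≥ 21 mm ⇒ S
Piperacillin-tazobactam (9 mm) ≤ 14 mm — resistant
Daptomycin (20 mm) ≤ 21 mm → resistant
Linezolid 6 mm: ≤ 13 mm — Resistant
Ceftazidime 15 mm: ≤ 15 mm — resistant
Clindamycin 26 mm: ≥ 22 mm — susceptible
Susceptible: 2/9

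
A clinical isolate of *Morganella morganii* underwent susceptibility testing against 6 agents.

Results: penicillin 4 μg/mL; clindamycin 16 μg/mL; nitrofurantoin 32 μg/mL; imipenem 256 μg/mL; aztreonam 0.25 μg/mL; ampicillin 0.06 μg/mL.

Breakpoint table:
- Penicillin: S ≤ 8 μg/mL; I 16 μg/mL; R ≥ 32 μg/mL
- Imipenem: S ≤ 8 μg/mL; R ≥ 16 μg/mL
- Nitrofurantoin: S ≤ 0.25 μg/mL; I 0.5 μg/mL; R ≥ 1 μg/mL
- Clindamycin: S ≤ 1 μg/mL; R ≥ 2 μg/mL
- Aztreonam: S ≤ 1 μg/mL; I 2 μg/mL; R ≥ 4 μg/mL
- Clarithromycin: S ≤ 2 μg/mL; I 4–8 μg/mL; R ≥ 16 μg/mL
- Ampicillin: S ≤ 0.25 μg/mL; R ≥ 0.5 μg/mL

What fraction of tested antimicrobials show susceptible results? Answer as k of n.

Penicillin 4 μg/mL: ≤ 8 μg/mL ⇒ susceptible
Clindamycin 16 μg/mL: ≥ 2 μg/mL — resistant
Nitrofurantoin 32 μg/mL: ≥ 1 μg/mL ⇒ resistant
Imipenem 256 μg/mL: ≥ 16 μg/mL ⇒ R
Aztreonam 0.25 μg/mL: ≤ 1 μg/mL ⇒ susceptible
Ampicillin: 0.06 μg/mL is ≤ 0.25 μg/mL — Susceptible
Susceptible: 3/6

3 of 6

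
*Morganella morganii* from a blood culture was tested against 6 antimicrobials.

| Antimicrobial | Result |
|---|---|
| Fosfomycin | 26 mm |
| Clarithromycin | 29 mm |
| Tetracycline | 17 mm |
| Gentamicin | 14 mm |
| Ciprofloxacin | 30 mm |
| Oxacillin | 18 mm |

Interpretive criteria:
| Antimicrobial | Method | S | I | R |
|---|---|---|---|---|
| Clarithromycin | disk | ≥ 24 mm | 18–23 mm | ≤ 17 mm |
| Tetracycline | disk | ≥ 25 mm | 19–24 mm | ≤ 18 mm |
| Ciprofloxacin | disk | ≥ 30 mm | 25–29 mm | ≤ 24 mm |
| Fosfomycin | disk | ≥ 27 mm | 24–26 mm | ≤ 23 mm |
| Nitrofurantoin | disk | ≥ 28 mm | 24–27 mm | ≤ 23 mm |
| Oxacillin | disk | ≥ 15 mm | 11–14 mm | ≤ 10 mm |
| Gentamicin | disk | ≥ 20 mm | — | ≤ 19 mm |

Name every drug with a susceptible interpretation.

clarithromycin, ciprofloxacin, oxacillin

Fosfomycin: 26 mm is in 24–26 mm — I
Clarithromycin: 29 mm is ≥ 24 mm ⇒ susceptible
Tetracycline (17 mm) ≤ 18 mm ⇒ R
Gentamicin 14 mm: ≤ 19 mm — R
Ciprofloxacin (30 mm) ≥ 30 mm ⇒ Susceptible
Oxacillin: 18 mm is ≥ 15 mm — susceptible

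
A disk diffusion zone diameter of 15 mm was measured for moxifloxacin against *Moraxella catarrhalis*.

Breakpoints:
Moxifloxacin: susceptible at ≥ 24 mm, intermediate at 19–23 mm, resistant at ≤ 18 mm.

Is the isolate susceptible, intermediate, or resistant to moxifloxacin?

R

Moxifloxacin 15 mm: ≤ 18 mm — resistant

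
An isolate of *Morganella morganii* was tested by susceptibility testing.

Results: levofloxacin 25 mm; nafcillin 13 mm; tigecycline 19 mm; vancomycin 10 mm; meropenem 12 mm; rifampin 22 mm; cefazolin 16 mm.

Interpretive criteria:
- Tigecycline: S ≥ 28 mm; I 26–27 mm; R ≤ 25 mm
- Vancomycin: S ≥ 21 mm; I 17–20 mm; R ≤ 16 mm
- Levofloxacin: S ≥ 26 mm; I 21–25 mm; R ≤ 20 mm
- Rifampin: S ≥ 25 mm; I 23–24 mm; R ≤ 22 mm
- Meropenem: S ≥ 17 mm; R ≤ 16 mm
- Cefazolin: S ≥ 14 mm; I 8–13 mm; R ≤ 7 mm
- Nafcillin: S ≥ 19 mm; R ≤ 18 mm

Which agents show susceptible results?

Levofloxacin: 25 mm is in 21–25 mm → intermediate
Nafcillin: 13 mm is ≤ 18 mm ⇒ R
Tigecycline (19 mm) ≤ 25 mm ⇒ R
Vancomycin (10 mm) ≤ 16 mm — Resistant
Meropenem: 12 mm is ≤ 16 mm ⇒ resistant
Rifampin (22 mm) ≤ 22 mm ⇒ R
Cefazolin 16 mm: ≥ 14 mm ⇒ S

cefazolin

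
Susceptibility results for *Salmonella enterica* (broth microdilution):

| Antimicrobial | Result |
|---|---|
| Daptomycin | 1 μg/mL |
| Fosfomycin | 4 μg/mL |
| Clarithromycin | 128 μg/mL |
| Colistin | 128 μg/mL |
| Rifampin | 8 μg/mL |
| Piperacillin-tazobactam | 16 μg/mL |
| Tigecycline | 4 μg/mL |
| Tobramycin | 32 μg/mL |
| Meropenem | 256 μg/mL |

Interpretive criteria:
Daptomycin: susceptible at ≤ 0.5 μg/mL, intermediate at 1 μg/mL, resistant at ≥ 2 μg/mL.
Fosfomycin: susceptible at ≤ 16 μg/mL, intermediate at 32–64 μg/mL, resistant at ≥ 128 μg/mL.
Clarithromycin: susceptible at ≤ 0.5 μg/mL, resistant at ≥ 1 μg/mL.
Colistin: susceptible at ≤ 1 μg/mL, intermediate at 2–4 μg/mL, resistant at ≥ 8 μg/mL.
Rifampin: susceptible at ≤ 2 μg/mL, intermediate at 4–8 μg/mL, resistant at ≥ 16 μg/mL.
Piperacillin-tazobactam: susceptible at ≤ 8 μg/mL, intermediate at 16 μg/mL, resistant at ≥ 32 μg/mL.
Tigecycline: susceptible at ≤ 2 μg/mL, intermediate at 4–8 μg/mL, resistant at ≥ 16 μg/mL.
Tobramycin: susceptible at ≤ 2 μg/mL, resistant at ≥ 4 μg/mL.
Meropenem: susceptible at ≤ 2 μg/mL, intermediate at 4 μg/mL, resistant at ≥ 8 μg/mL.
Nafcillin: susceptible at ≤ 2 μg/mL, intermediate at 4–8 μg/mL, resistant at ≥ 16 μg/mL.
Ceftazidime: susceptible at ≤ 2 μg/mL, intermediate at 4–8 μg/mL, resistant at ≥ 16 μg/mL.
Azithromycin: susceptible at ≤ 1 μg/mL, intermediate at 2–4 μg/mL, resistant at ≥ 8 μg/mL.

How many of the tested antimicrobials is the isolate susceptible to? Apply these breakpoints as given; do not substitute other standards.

Daptomycin (1 μg/mL) = 1 μg/mL — I
Fosfomycin (4 μg/mL) ≤ 16 μg/mL ⇒ susceptible
Clarithromycin (128 μg/mL) ≥ 1 μg/mL — R
Colistin (128 μg/mL) ≥ 8 μg/mL → R
Rifampin (8 μg/mL) in 4–8 μg/mL — I
Piperacillin-tazobactam (16 μg/mL) = 16 μg/mL ⇒ Intermediate
Tigecycline 4 μg/mL: in 4–8 μg/mL ⇒ Intermediate
Tobramycin (32 μg/mL) ≥ 4 μg/mL ⇒ resistant
Meropenem 256 μg/mL: ≥ 8 μg/mL ⇒ resistant
Susceptible: 1

1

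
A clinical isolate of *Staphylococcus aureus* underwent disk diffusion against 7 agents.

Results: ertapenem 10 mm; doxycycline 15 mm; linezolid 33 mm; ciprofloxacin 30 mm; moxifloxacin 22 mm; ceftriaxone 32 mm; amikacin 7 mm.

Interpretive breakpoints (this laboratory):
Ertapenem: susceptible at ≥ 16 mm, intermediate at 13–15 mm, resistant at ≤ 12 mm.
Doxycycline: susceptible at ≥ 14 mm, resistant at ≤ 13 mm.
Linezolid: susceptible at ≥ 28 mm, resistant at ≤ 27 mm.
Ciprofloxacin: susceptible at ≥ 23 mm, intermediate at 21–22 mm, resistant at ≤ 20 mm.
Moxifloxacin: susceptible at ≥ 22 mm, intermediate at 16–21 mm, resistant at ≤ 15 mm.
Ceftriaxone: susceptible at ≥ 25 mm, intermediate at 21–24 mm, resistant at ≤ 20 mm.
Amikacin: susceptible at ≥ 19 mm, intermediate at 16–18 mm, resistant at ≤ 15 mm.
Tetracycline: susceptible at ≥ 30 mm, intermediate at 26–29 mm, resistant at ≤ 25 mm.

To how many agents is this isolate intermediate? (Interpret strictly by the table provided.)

Ertapenem (10 mm) ≤ 12 mm → resistant
Doxycycline: 15 mm is ≥ 14 mm ⇒ S
Linezolid: 33 mm is ≥ 28 mm — Susceptible
Ciprofloxacin: 30 mm is ≥ 23 mm — S
Moxifloxacin (22 mm) ≥ 22 mm ⇒ susceptible
Ceftriaxone: 32 mm is ≥ 25 mm — susceptible
Amikacin (7 mm) ≤ 15 mm → Resistant
Intermediate: 0

0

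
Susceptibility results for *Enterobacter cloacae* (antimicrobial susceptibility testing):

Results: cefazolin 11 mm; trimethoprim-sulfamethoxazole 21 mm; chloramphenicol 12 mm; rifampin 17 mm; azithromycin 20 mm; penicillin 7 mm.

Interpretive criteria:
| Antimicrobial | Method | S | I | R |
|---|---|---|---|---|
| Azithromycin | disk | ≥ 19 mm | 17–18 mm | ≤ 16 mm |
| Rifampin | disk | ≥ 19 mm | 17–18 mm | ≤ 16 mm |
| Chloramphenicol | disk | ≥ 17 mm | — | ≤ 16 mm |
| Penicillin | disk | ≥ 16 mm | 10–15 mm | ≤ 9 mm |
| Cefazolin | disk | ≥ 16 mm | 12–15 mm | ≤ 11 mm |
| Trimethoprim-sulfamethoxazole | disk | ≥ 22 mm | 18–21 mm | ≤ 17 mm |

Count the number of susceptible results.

Cefazolin: 11 mm is ≤ 11 mm → resistant
Trimethoprim-sulfamethoxazole (21 mm) in 18–21 mm — I
Chloramphenicol: 12 mm is ≤ 16 mm — R
Rifampin (17 mm) in 17–18 mm — I
Azithromycin 20 mm: ≥ 19 mm → Susceptible
Penicillin 7 mm: ≤ 9 mm — resistant
Susceptible: 1

1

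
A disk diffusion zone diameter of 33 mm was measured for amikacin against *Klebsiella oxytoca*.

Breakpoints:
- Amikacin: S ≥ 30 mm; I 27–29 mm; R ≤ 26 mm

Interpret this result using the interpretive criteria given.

Amikacin (33 mm) ≥ 30 mm ⇒ susceptible

Susceptible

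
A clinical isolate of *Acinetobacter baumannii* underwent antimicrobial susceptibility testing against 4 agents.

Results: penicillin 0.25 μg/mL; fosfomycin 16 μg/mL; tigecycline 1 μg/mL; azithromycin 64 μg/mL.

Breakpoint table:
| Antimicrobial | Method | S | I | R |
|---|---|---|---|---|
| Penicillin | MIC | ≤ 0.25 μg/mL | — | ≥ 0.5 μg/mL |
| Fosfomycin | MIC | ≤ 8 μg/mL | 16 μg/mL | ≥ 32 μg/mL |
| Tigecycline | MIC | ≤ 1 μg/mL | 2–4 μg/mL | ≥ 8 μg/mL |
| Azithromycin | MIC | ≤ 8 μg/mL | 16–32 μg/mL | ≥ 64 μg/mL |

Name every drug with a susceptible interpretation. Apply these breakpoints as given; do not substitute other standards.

penicillin, tigecycline

Penicillin (0.25 μg/mL) ≤ 0.25 μg/mL → Susceptible
Fosfomycin (16 μg/mL) = 16 μg/mL → intermediate
Tigecycline 1 μg/mL: ≤ 1 μg/mL — S
Azithromycin: 64 μg/mL is ≥ 64 μg/mL — resistant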